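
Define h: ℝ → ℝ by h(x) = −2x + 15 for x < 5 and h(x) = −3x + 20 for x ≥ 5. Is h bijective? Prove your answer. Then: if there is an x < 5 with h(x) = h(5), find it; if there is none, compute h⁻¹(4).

16/3

Both pieces are strictly decreasing (slopes −2 and −3), so each is injective on its own interval.
The left piece maps (−∞, 5) onto (5, ∞); the right piece maps [5, ∞) onto (−∞, 5].
Since 5 = 5, the images partition ℝ: h is injective and surjective, hence bijective.
Because the two images are disjoint, no x < 5 has h(x) = h(5), so we compute h⁻¹(4): 4 lies in (−∞, 5], so solve −3x + 20 = 4: x = (4 − 20)/(−3) = 16/3.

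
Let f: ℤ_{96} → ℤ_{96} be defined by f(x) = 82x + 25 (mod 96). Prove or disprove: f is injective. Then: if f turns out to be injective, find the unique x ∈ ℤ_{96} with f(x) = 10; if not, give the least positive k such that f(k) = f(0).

We have gcd(82, 96) = 2 > 1. Taking a = 0 and b = 48: f(0) = 25 and f(48) = 82·48 + 25 = 3961 ≡ 25 (mod 96).
So f(0) = f(48) while 0 ≠ 48, so f is not injective.
Since f is not injective, we find the least positive k with f(k) = f(0): this means 82k ≡ 0 (mod 96), i.e. 96 ∣ 82k. Since gcd(82, 96) = 2, dividing through by 2 this holds exactly when 48 ∣ 41k, and as gcd(41, 48) = 1, exactly when 48 ∣ k.
The smallest positive such k is 48.

48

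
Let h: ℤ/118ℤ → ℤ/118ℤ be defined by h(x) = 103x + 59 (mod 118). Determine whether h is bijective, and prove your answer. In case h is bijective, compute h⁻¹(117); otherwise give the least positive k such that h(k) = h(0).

4

By definition, h is injective when h(s) = h(t) forces s = t.
If h(s) = h(t), then 103s ≡ 103t (mod 118). Because gcd(103, 118) = 1, we may cancel 103 to get s ≡ t (mod 118).
We now compute 103⁻¹ mod 118 explicitly. Euclid's algorithm: 118 = 1·103 + 15, 103 = 6·15 + 13, 15 = 1·13 + 2, 13 = 6·2 + 1; back-substituting gives 1 = 55·103 − 48·118, so 103⁻¹ ≡ 55 (mod 118).
For any y ∈ ℤ/118ℤ, x = 55(y − 59) mod 118 satisfies h(x) = 103·55(y − 59) + 59 ≡ y (since 103·55 ≡ 1 mod 118). So every y has a preimage.
Therefore h is bijective.
Since h is bijective, we compute h⁻¹(117): solve 103x + 59 ≡ 117 (mod 118), i.e. 103x ≡ 58 (mod 118).
Multiplying by 103⁻¹ = 55 gives x ≡ 55·58 = 3190 = 27·118 + 4 ≡ 4 (mod 118).
Check: h(4) = 103·4 + 59 = 471 = 3·118 + 117 ≡ 117 (mod 118).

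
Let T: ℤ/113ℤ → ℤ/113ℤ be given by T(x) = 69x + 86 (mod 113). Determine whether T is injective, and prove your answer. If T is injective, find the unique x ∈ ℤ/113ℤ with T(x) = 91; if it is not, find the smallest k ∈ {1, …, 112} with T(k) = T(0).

By definition, injectivity means: for all s, t in the domain, T(s) = T(t) implies s = t.
If T(s) = T(t), then 69s ≡ 69t (mod 113). Because gcd(69, 113) = 1, we may cancel 69 to get s ≡ t (mod 113).
Therefore T is injective.
We now compute 69⁻¹ mod 113 explicitly. Euclid's algorithm: 113 = 1·69 + 44, 69 = 1·44 + 25, 44 = 1·25 + 19, 25 = 1·19 + 6, 19 = 3·6 + 1; back-substituting gives 1 = 95·69 − 58·113, so 69⁻¹ ≡ 95 (mod 113).
Since T is injective, we compute T⁻¹(91): solve 69x + 86 ≡ 91 (mod 113), i.e. 69x ≡ 5 (mod 113).
Multiplying by 69⁻¹ = 95 gives x ≡ 95·5 = 475 = 4·113 + 23 ≡ 23 (mod 113).
Check: T(23) = 69·23 + 86 = 1673 = 14·113 + 91 ≡ 91 (mod 113).

23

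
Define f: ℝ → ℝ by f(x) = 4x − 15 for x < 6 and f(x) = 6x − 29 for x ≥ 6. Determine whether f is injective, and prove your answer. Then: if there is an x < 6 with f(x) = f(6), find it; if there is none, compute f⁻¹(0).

Both pieces are strictly increasing (slopes 4 and 6), so each is injective on its own interval.
The left piece maps (−∞, 6) onto (−∞, 9); the right piece maps [6, ∞) onto [7, ∞).
These images overlap. In particular f(6) = 7 (right piece), and solving 4x − 15 = 7 on the left piece gives x = 11/2 < 6.
So f(11/2) = f(6) with 11/2 ≠ 6, and f is not injective. This x = 11/2 is the requested value below 6.

11/2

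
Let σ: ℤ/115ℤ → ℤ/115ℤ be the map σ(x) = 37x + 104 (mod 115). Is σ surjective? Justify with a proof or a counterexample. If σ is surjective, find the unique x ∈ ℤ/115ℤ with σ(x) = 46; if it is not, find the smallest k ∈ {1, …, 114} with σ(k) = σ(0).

Since gcd(37, 115) = 1, 37 is invertible modulo 115. Euclid's algorithm: 115 = 3·37 + 4, 37 = 9·4 + 1; back-substituting gives 1 = 28·37 − 9·115, so 37⁻¹ ≡ 28 (mod 115).
For any y ∈ ℤ/115ℤ, x = 28(y − 104) mod 115 satisfies σ(x) = 37·28(y − 104) + 104 ≡ y (since 37·28 ≡ 1 mod 115). So every y has a preimage.
So σ is surjective.
Since σ is surjective, we find σ⁻¹(46): we need 37x ≡ 46 − 104 ≡ 57 (mod 115). Using 37⁻¹ = 28: x ≡ 28·57 = 1596 = 13·115 + 101, so x = 101.
Check: σ(101) = 37·101 + 104 = 3841 = 33·115 + 46 ≡ 46 (mod 115).

101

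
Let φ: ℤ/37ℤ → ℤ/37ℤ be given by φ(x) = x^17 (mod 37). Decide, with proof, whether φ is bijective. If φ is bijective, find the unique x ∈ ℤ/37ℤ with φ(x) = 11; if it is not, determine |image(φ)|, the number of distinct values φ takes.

Since 37 is prime, the nonzero elements of ℤ/37ℤ form a cyclic group of order 36.
As gcd(17, 36) = 1, raising to the 17th power is a bijection on this group: if u^17 ≡ v^17 then (uv^{−1})^17 = 1, and the only element of order dividing gcd(17, 36) = 1 is 1, so u = v.
With φ(0) = 0 this makes φ injective on all of ℤ/37ℤ, hence bijective (finite equal-size domain and codomain). In particular φ is bijective.
Since φ is bijective, we find the preimage of 11. The inverse of x ↦ x^17 on (ℤ/37ℤ)^× is x ↦ x^17, because 17·17 = 289 = 8·36 + 1 ≡ 1 (mod 36) and x^{36} = 1 for x ≠ 0 (Fermat). So φ⁻¹(11) = 11^17 mod 37.
Repeated squaring mod 37: 11^1 ≡ 11, 11^2 ≡ 11² = 121 ≡ 10, 11^4 ≡ 10² = 100 ≡ 26, 11^8 ≡ 26² = 676 ≡ 10, 11^16 ≡ 10² = 100 ≡ 26. Since 17 = 16 + 1, 11^17 ≡ 26·11: 26·11 = 286 ≡ 27. So 11^17 ≡ 27 (mod 37).
Hence φ⁻¹(11) = 27.

27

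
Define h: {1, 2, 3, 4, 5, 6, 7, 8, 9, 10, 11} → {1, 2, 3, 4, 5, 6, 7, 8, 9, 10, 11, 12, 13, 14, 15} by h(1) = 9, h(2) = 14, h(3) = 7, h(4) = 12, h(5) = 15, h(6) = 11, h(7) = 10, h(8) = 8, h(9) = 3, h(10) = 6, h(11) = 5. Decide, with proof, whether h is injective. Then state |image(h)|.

11

The values h(1), …, h(11) are 9, 14, 7, 12, 15, 11, 10, 8, 3, 6, 5 — all distinct.
So h(a) = h(b) only when a = b, and h is injective.
The image of h is {3, 5, 6, 7, 8, 9, 10, 11, 12, 14, 15}, which has 11 elements.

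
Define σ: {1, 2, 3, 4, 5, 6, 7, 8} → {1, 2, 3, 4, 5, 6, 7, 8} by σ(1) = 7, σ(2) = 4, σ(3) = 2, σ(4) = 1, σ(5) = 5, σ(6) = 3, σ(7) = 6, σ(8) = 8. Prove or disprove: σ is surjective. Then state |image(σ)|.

Every element of the codomain has a preimage: 1 = σ(4), 2 = σ(3), 3 = σ(6), 4 = σ(2), 5 = σ(5), 6 = σ(7), 7 = σ(1), 8 = σ(8).
Therefore σ is surjective.
The image of σ is {1, 2, 3, 4, 5, 6, 7, 8}, which has 8 elements.

8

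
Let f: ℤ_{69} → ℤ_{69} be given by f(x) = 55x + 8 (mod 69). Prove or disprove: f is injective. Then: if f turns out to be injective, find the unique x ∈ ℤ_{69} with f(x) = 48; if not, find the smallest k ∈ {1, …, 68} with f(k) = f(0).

7

If f(x_1) = f(x_2), then 55x_1 ≡ 55x_2 (mod 69). Because gcd(55, 69) = 1, we may cancel 55 to get x_1 ≡ x_2 (mod 69).
Hence f is injective.
We now compute 55⁻¹ mod 69 explicitly. Euclid's algorithm: 69 = 1·55 + 14, 55 = 3·14 + 13, 14 = 1·13 + 1; back-substituting gives 1 = 64·55 − 51·69, so 55⁻¹ ≡ 64 (mod 69).
Since f is injective, we find f⁻¹(48): we need 55x ≡ 48 − 8 ≡ 40 (mod 69). Using 55⁻¹ = 64: x ≡ 64·40 = 2560 = 37·69 + 7, so x = 7.
Check: f(7) = 55·7 + 8 = 393 = 5·69 + 48 ≡ 48 (mod 69).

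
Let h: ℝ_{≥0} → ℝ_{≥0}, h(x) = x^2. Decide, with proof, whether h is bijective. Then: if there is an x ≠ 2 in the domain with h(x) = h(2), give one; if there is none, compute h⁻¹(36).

On ℝ_{≥0}, x ↦ x^2 is strictly increasing (injective) and for any y ∈ ℝ_{≥0} the 2nd root y^{1/2} lies in ℝ_{≥0} (surjective). So h is bijective.
Since x ↦ x^2 is strictly increasing on ℝ_{≥0}, it is injective there, so no x ≠ 2 in the domain has h(x) = h(2). We therefore compute h⁻¹(36) = 36^{1/2} = 6 (indeed 6^2 = 36).

6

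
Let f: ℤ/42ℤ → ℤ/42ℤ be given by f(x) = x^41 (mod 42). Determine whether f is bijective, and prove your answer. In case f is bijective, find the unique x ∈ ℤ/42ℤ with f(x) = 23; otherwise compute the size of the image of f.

Computing x^41 mod 42 for each x (by repeated squaring, reducing mod 42 at every step), the values f(0), f(1), …, f(41) are: 0, 1, 32, 33, 16, 17, 6, 7, 8, 39, 40, 23, 24, 13, 14, 15, 4, 5, 30, 31, 20, 21, 22, 11, 12, 37, 38, 27, 28, 29, 18, 19, 2, 3, 34, 35, 36, 25, 26, 9, 10, 41.
Every element of ℤ/42ℤ appears exactly once in this list, so f is a bijection, and in particular bijective.
Since f is bijective, we read off the preimage of 23 from the same table: f(11) = 23, so f⁻¹(23) = 11.

11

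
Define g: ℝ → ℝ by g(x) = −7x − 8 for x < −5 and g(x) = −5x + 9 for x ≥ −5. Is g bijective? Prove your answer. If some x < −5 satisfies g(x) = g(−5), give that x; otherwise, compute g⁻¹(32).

Both pieces are strictly decreasing (slopes −7 and −5), so each is injective on its own interval.
The left piece maps (−∞, −5) onto (27, ∞); the right piece maps [−5, ∞) onto (−∞, 34].
These images overlap. In particular g(−5) = 34 (right piece), and solving −7x − 8 = 34 on the left piece gives x = −6 < −5.
So g(−6) = g(−5) with −6 ≠ −5, and g is not injective, hence not bijective. This x = −6 is the requested value below −5.

-6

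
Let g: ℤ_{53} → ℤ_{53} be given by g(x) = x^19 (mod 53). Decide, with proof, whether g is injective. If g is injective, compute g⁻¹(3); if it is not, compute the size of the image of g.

Since 53 is prime, the nonzero elements of ℤ_{53} form a cyclic group of order 52.
As gcd(19, 52) = 1, raising to the 19th power is a bijection on this group: if s^19 ≡ t^19 then (st^{−1})^19 = 1, and the only element of order dividing gcd(19, 52) = 1 is 1, so s = t.
With g(0) = 0 this makes g injective on all of ℤ_{53}, hence bijective (finite equal-size domain and codomain). In particular g is injective.
Since g is injective, we find the preimage of 3. The inverse of x ↦ x^19 on (ℤ_{53})^× is x ↦ x^11, because 19·11 = 209 = 4·52 + 1 ≡ 1 (mod 52) and x^{52} = 1 for x ≠ 0 (Fermat). So g⁻¹(3) = 3^11 mod 53.
Repeated squaring mod 53: 3^1 ≡ 3, 3^2 ≡ 3² = 9, 3^4 ≡ 9² = 81 ≡ 28, 3^8 ≡ 28² = 784 ≡ 42. Since 11 = 8 + 2 + 1, 3^11 ≡ 42·9·3: 42·9 = 378 ≡ 7, then 7·3 = 21. So 3^11 ≡ 21 (mod 53).
Hence g⁻¹(3) = 21.

21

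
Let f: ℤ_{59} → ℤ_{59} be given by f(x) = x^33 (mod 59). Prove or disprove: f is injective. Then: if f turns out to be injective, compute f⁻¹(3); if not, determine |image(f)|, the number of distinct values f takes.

15

Since 59 is prime, the nonzero elements of ℤ_{59} form a cyclic group of order 58.
As gcd(33, 58) = 1, raising to the 33rd power is a bijection on this group: if a^33 ≡ b^33 then (ab^{−1})^33 = 1, and the only element of order dividing gcd(33, 58) = 1 is 1, so a = b.
With f(0) = 0 this makes f injective on all of ℤ_{59}, hence bijective (finite equal-size domain and codomain). In particular f is injective.
Since f is injective, we find the preimage of 3. The inverse of x ↦ x^33 on (ℤ_{59})^× is x ↦ x^51, because 33·51 = 1683 = 29·58 + 1 ≡ 1 (mod 58) and x^{58} = 1 for x ≠ 0 (Fermat). So f⁻¹(3) = 3^51 mod 59.
Repeated squaring mod 59: 3^1 ≡ 3, 3^2 ≡ 3² = 9, 3^4 ≡ 9² = 81 ≡ 22, 3^8 ≡ 22² = 484 ≡ 12, 3^16 ≡ 12² = 144 ≡ 26, 3^32 ≡ 26² = 676 ≡ 27. Since 51 = 32 + 16 + 2 + 1, 3^51 ≡ 27·26·9·3: 27·26 = 702 ≡ 53, then 53·9 = 477 ≡ 5, then 5·3 = 15. So 3^51 ≡ 15 (mod 59).
Hence f⁻¹(3) = 15.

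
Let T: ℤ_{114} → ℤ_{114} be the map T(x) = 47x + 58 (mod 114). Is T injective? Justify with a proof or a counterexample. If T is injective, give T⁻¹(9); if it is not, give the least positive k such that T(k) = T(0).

79

Suppose T(s) = T(t) in ℤ_{114}. Then 47s + 58 ≡ 47t + 58 (mod 114), so 47(s − t) ≡ 0 (mod 114).
Since gcd(47, 114) = 1, 47 is invertible modulo 114, hence s − t ≡ 0 (mod 114), i.e. s = t.
Thus T is injective.
We now compute 47⁻¹ mod 114 explicitly. Euclid's algorithm: 114 = 2·47 + 20, 47 = 2·20 + 7, 20 = 2·7 + 6, 7 = 1·6 + 1; back-substituting gives 1 = 17·47 − 7·114, so 47⁻¹ ≡ 17 (mod 114).
Since T is injective, we find T⁻¹(9): we need 47x ≡ 9 − 58 ≡ 65 (mod 114). Using 47⁻¹ = 17: x ≡ 17·65 = 1105 = 9·114 + 79, so x = 79.
Check: T(79) = 47·79 + 58 = 3771 = 33·114 + 9 ≡ 9 (mod 114).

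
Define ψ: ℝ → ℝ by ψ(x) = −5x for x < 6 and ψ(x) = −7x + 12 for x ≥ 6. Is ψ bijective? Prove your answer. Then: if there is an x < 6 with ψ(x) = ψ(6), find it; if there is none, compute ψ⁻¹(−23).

23/5

Both pieces are strictly decreasing (slopes −5 and −7), so each is injective on its own interval.
The left piece maps (−∞, 6) onto (−30, ∞); the right piece maps [6, ∞) onto (−∞, −30].
Since −30 = −30, the images partition ℝ: ψ is injective and surjective, hence bijective.
Because the two images are disjoint, no x < 6 has ψ(x) = ψ(6), so we compute ψ⁻¹(−23): −23 lies in (−30, ∞), so solve −5x = −23: x = (−23 − 0)/(−5) = 23/5.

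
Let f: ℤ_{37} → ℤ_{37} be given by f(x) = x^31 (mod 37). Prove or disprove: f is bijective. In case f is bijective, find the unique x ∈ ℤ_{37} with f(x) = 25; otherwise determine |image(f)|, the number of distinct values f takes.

Since 37 is prime, the nonzero elements of ℤ_{37} form a cyclic group of order 36.
As gcd(31, 36) = 1, raising to the 31st power is a bijection on this group: if a^31 ≡ b^31 then (ab^{−1})^31 = 1, and the only element of order dividing gcd(31, 36) = 1 is 1, so a = b.
With f(0) = 0 this makes f injective on all of ℤ_{37}, hence bijective (finite equal-size domain and codomain). In particular f is bijective.
Since f is bijective, we find the preimage of 25. The inverse of x ↦ x^31 on (ℤ_{37})^× is x ↦ x^7, because 31·7 = 217 = 6·36 + 1 ≡ 1 (mod 36) and x^{36} = 1 for x ≠ 0 (Fermat). So f⁻¹(25) = 25^7 mod 37.
Repeated squaring mod 37: 25^1 ≡ 25, 25^2 ≡ 25² = 625 ≡ 33, 25^4 ≡ 33² = 1089 ≡ 16. Since 7 = 4 + 2 + 1, 25^7 ≡ 16·33·25: 16·33 = 528 ≡ 10, then 10·25 = 250 ≡ 28. So 25^7 ≡ 28 (mod 37).
Hence f⁻¹(25) = 28.

28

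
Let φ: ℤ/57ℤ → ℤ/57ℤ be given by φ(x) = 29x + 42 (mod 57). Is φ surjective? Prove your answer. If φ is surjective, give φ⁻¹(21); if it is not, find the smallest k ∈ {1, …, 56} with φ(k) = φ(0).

15

Since gcd(29, 57) = 1, 29 is invertible modulo 57. Euclid's algorithm: 57 = 1·29 + 28, 29 = 1·28 + 1; back-substituting gives 1 = 2·29 − 1·57, so 29⁻¹ ≡ 2 (mod 57).
For any y ∈ ℤ/57ℤ, x = 2(y − 42) mod 57 satisfies φ(x) = 29·2(y − 42) + 42 ≡ y (since 29·2 ≡ 1 mod 57). So every y has a preimage.
Hence φ is surjective.
Since φ is surjective, we compute φ⁻¹(21): solve 29x + 42 ≡ 21 (mod 57), i.e. 29x ≡ 36 (mod 57).
Multiplying by 29⁻¹ = 2 gives x ≡ 2·36 = 72 = 1·57 + 15 ≡ 15 (mod 57).
Check: φ(15) = 29·15 + 42 = 477 = 8·57 + 21 ≡ 21 (mod 57).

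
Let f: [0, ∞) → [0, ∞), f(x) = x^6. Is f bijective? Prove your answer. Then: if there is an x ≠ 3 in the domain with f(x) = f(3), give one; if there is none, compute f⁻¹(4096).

4

On [0, ∞), x ↦ x^6 is strictly increasing (injective) and for any y ∈ [0, ∞) the 6th root y^{1/6} lies in [0, ∞) (surjective). So f is bijective.
Since x ↦ x^6 is strictly increasing on [0, ∞), it is injective there, so no x ≠ 3 in the domain has f(x) = f(3). We therefore compute f⁻¹(4096) = 4096^{1/6} = 4 (indeed 4^6 = 4096).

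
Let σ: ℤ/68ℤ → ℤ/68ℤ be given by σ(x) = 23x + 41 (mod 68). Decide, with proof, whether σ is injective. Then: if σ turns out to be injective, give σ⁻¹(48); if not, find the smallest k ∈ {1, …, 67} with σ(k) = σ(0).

21

Suppose σ(x_1) = σ(x_2) in ℤ/68ℤ. Then 23x_1 + 41 ≡ 23x_2 + 41 (mod 68), thus 23(x_1 − x_2) ≡ 0 (mod 68).
Since gcd(23, 68) = 1, 23 is invertible modulo 68, therefore x_1 − x_2 ≡ 0 (mod 68), i.e. x_1 = x_2.
So σ is injective.
We now compute 23⁻¹ mod 68 explicitly. Euclid's algorithm: 68 = 2·23 + 22, 23 = 1·22 + 1; back-substituting gives 1 = 3·23 − 1·68, so 23⁻¹ ≡ 3 (mod 68).
Since σ is injective, we compute σ⁻¹(48): solve 23x + 41 ≡ 48 (mod 68), i.e. 23x ≡ 7 (mod 68).
Multiplying by 23⁻¹ = 3 gives x ≡ 3·7 = 21 ≡ 21 (mod 68).
Check: σ(21) = 23·21 + 41 = 524 = 7·68 + 48 ≡ 48 (mod 68).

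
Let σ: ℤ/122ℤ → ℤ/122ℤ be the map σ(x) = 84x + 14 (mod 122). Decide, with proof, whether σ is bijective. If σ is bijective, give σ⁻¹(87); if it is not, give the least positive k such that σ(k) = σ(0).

By definition, σ is injective if σ(s) = σ(t) implies s = t.
We have gcd(84, 122) = 2 > 1. Taking s = 0 and t = 61: σ(0) = 14 and σ(61) = 84·61 + 14 = 5138 ≡ 14 (mod 122).
So σ(0) = σ(61) while 0 ≠ 61, so σ is not injective, hence not bijective.
Since σ is not bijective, we find the least positive k with σ(k) = σ(0): this means 84k ≡ 0 (mod 122), i.e. 122 ∣ 84k. Since gcd(84, 122) = 2, dividing through by 2 this holds exactly when 61 ∣ 42k, and as gcd(42, 61) = 1, exactly when 61 ∣ k.
The smallest positive such k is 61.

61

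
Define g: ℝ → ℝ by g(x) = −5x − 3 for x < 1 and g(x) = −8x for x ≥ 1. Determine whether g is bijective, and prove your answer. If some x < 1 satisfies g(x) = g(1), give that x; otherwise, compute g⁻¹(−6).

3/5

Both pieces are strictly decreasing (slopes −5 and −8), so each is injective on its own interval.
The left piece maps (−∞, 1) onto (−8, ∞); the right piece maps [1, ∞) onto (−∞, −8].
Since −8 = −8, the images partition ℝ: g is injective and surjective, hence bijective.
Because the two images are disjoint, no x < 1 has g(x) = g(1), so we compute g⁻¹(−6): −6 lies in (−8, ∞), so solve −5x − 3 = −6: x = (−6 + 3)/(−5) = 3/5.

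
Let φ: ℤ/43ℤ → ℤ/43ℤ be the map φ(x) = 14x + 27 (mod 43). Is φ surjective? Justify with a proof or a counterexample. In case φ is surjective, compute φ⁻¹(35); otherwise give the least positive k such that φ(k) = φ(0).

Since gcd(14, 43) = 1, 14 is invertible modulo 43. Euclid's algorithm: 43 = 3·14 + 1; back-substituting gives 1 = 40·14 − 13·43, so 14⁻¹ ≡ 40 (mod 43).
Then y ↦ 40(y − 27) is a two-sided inverse to φ, so every y ∈ ℤ/43ℤ has a preimage.
So φ is surjective.
Since φ is surjective, we compute φ⁻¹(35): solve 14x + 27 ≡ 35 (mod 43), i.e. 14x ≡ 8 (mod 43).
Multiplying by 14⁻¹ = 40 gives x ≡ 40·8 = 320 = 7·43 + 19 ≡ 19 (mod 43).
Check: φ(19) = 14·19 + 27 = 293 = 6·43 + 35 ≡ 35 (mod 43).

19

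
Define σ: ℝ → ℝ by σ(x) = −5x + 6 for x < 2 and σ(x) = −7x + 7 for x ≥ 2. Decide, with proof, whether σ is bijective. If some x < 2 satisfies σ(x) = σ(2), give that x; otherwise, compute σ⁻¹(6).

0

Both pieces are strictly decreasing (slopes −5 and −7), so each is injective on its own interval.
The left piece maps (−∞, 2) onto (−4, ∞); the right piece maps [2, ∞) onto (−∞, −7].
The images leave a gap (−4 has no preimage), so σ is not surjective, hence not bijective.
Because the two images are disjoint, no x < 2 has σ(x) = σ(2), so we compute σ⁻¹(6): 6 lies in (−4, ∞), so solve −5x + 6 = 6: x = (6 − 6)/(−5) = 0.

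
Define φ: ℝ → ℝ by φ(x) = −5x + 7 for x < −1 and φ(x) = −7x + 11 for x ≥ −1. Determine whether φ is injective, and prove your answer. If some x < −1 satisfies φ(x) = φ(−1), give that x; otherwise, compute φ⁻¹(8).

-11/5

Both pieces are strictly decreasing (slopes −5 and −7), so each is injective on its own interval.
The left piece maps (−∞, −1) onto (12, ∞); the right piece maps [−1, ∞) onto (−∞, 18].
These images overlap. In particular φ(−1) = 18 (right piece), and solving −5x + 7 = 18 on the left piece gives x = −11/5 < −1.
So φ(−11/5) = φ(−1) with −11/5 ≠ −1, and φ is not injective. This x = −11/5 is the requested value below −1.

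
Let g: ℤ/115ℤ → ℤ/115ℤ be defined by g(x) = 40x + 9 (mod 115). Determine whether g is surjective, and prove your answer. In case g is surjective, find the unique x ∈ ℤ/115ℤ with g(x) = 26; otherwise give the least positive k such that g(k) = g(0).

Recall: g is surjective if every y in the codomain equals g(x) for some x in the domain.
Since gcd(40, 115) = 5, we have 40x ≡ 0 (mod 5) for all x, so g(x) ≡ 4 (mod 5).
But 0 ≢ 4 (mod 5), so 0 ∈ ℤ/115ℤ has no preimage. Thus g is not surjective.
Since g is not surjective, we find the least positive k with g(k) = g(0): this means 40k ≡ 0 (mod 115), i.e. 115 ∣ 40k. Since gcd(40, 115) = 5, dividing through by 5 this holds exactly when 23 ∣ 8k, and as gcd(8, 23) = 1, exactly when 23 ∣ k.
The smallest positive such k is 23.

23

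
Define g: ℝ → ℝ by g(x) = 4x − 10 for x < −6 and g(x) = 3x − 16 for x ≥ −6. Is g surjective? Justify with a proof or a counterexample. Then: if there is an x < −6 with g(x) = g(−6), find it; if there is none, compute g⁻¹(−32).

-16/3

Both pieces are strictly increasing (slopes 4 and 3), so each is injective on its own interval.
The left piece maps (−∞, −6) onto (−∞, −34); the right piece maps [−6, ∞) onto [−34, ∞).
These images together cover ℝ, so g is surjective.
Because the two images are disjoint, no x < −6 has g(x) = g(−6), so we compute g⁻¹(−32): −32 lies in [−34, ∞), so solve 3x − 16 = −32: x = (−32 + 16)/3 = −16/3.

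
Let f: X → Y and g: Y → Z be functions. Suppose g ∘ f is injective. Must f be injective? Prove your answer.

injective

Suppose f(a) = f(b). Applying g: (g ∘ f)(a) = (g ∘ f)(b). Since g ∘ f is injective, a = b. Hence f is injective.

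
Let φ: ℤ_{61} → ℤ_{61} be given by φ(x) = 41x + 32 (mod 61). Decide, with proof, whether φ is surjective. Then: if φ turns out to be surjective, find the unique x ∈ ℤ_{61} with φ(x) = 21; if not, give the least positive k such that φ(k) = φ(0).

28

By definition, surjectivity means every element of the codomain has a preimage under φ.
Since gcd(41, 61) = 1, 41 is invertible modulo 61. Euclid's algorithm: 61 = 1·41 + 20, 41 = 2·20 + 1; back-substituting gives 1 = 3·41 − 2·61, so 41⁻¹ ≡ 3 (mod 61).
For any y ∈ ℤ_{61}, x = 3(y − 32) mod 61 satisfies φ(x) = 41·3(y − 32) + 32 ≡ y (since 41·3 ≡ 1 mod 61). So every y has a preimage.
So φ is surjective.
Since φ is surjective, we compute φ⁻¹(21): solve 41x + 32 ≡ 21 (mod 61), i.e. 41x ≡ 50 (mod 61).
Multiplying by 41⁻¹ = 3 gives x ≡ 3·50 = 150 = 2·61 + 28 ≡ 28 (mod 61).
Check: φ(28) = 41·28 + 32 = 1180 = 19·61 + 21 ≡ 21 (mod 61).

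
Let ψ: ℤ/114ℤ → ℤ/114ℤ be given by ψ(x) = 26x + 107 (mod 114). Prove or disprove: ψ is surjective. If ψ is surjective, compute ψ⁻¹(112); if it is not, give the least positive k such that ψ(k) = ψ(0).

57

Since gcd(26, 114) = 2, we have 26x ≡ 0 (mod 2) for all x, so ψ(x) ≡ 1 (mod 2).
But 0 ≢ 1 (mod 2), so 0 ∈ ℤ/114ℤ has no preimage. So ψ is not surjective.
Since ψ is not surjective, we find the least positive k with ψ(k) = ψ(0): this means 26k ≡ 0 (mod 114), i.e. 114 ∣ 26k. Since gcd(26, 114) = 2, dividing through by 2 this holds exactly when 57 ∣ 13k, and as gcd(13, 57) = 1, exactly when 57 ∣ k.
The smallest positive such k is 57.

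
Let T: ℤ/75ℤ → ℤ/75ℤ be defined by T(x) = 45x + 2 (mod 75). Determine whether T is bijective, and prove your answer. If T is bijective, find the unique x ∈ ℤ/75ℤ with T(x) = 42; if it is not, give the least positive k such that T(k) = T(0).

5

Recall that T is injective when T(x_1) = T(x_2) forces x_1 = x_2.
We have gcd(45, 75) = 15 > 1. Taking x_1 = 0 and x_2 = 5: T(0) = 2 and T(5) = 45·5 + 2 = 227 ≡ 2 (mod 75).
So T(0) = T(5) while 0 ≠ 5, hence T is not injective, hence not bijective.
Since T is not bijective, we find the least positive k with T(k) = T(0): this means 45k ≡ 0 (mod 75), i.e. 75 ∣ 45k. Since gcd(45, 75) = 15, dividing through by 15 this holds exactly when 5 ∣ 3k, and as gcd(3, 5) = 1, exactly when 5 ∣ k.
The smallest positive such k is 5.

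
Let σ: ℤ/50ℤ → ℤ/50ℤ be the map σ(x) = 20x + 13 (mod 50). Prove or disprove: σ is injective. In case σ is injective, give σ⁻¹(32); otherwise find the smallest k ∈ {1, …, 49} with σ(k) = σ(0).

5

We have gcd(20, 50) = 10 > 1. Taking x_1 = 0 and x_2 = 5: σ(0) = 13 and σ(5) = 20·5 + 13 = 113 ≡ 13 (mod 50).
So σ(0) = σ(5) while 0 ≠ 5, so σ is not injective.
Since σ is not injective, we find the least positive k with σ(k) = σ(0): this means 20k ≡ 0 (mod 50), i.e. 50 ∣ 20k. Since gcd(20, 50) = 10, dividing through by 10 this holds exactly when 5 ∣ 2k, and as gcd(2, 5) = 1, exactly when 5 ∣ k.
The smallest positive such k is 5.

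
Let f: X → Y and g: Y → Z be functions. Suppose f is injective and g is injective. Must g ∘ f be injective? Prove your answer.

injective

Suppose (g ∘ f)(a) = (g ∘ f)(b), i.e. g(f(a)) = g(f(b)).
Since g is injective, f(a) = f(b). Since f is injective, a = b. So g ∘ f is injective.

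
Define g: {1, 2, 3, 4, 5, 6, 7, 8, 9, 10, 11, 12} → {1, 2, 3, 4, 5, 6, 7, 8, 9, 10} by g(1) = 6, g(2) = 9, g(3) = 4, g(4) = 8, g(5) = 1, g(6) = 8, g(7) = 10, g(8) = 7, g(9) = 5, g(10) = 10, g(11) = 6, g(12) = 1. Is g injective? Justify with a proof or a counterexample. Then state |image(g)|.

g(4) = 8 = g(6) with 4 ≠ 6, so g is not injective.
The image of g is {1, 4, 5, 6, 7, 8, 9, 10}, which has 8 elements.

8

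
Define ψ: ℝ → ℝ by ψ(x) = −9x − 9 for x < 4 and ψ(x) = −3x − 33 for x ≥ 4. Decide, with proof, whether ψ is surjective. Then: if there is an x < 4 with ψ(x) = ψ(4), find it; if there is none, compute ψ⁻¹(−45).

Both pieces are strictly decreasing (slopes −9 and −3), so each is injective on its own interval.
The left piece maps (−∞, 4) onto (−45, ∞); the right piece maps [4, ∞) onto (−∞, −45].
These images together cover ℝ, so ψ is surjective.
Because the two images are disjoint, no x < 4 has ψ(x) = ψ(4), so we compute ψ⁻¹(−45): −45 lies in (−∞, −45], so solve −3x − 33 = −45: x = (−45 + 33)/(−3) = 4.

4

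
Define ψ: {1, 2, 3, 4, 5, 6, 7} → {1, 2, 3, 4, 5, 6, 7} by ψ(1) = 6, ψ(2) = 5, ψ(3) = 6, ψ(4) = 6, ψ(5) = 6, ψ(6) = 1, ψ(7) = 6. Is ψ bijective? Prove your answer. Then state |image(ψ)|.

ψ(1) = 6 = ψ(3) with 1 ≠ 3, so ψ is not injective, hence not bijective.
The image of ψ is {1, 5, 6}, which has 3 elements.

3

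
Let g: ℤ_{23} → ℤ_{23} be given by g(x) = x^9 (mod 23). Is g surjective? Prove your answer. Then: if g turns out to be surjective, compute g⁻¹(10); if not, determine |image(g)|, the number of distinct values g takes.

Since 23 is prime, the nonzero elements of ℤ_{23} form a cyclic group of order 22.
As gcd(9, 22) = 1, raising to the 9th power is a bijection on this group: if x_1^9 ≡ x_2^9 then (x_1x_2^{−1})^9 = 1, and the only element of order dividing gcd(9, 22) = 1 is 1, so x_1 = x_2.
With g(0) = 0 this makes g injective on all of ℤ_{23}, hence bijective (finite equal-size domain and codomain). In particular g is surjective.
Since g is surjective, we find the preimage of 10. The inverse of x ↦ x^9 on (ℤ_{23})^× is x ↦ x^5, because 9·5 = 45 = 2·22 + 1 ≡ 1 (mod 22) and x^{22} = 1 for x ≠ 0 (Fermat). So g⁻¹(10) = 10^5 mod 23.
Repeated squaring mod 23: 10^1 ≡ 10, 10^2 ≡ 10² = 100 ≡ 8, 10^4 ≡ 8² = 64 ≡ 18. Since 5 = 4 + 1, 10^5 ≡ 18·10: 18·10 = 180 ≡ 19. So 10^5 ≡ 19 (mod 23).
Hence g⁻¹(10) = 19.

19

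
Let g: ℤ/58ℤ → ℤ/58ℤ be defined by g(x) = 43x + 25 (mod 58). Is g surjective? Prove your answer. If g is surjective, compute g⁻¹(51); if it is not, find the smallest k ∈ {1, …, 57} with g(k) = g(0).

6

Since gcd(43, 58) = 1, 43 is invertible modulo 58. Euclid's algorithm: 58 = 1·43 + 15, 43 = 2·15 + 13, 15 = 1·13 + 2, 13 = 6·2 + 1; back-substituting gives 1 = 27·43 − 20·58, so 43⁻¹ ≡ 27 (mod 58).
Then y ↦ 27(y − 25) is a two-sided inverse to g, so every y ∈ ℤ/58ℤ has a preimage.
Therefore g is surjective.
Since g is surjective, we compute g⁻¹(51): solve 43x + 25 ≡ 51 (mod 58), i.e. 43x ≡ 26 (mod 58).
Multiplying by 43⁻¹ = 27 gives x ≡ 27·26 = 702 = 12·58 + 6 ≡ 6 (mod 58).
Check: g(6) = 43·6 + 25 = 283 = 4·58 + 51 ≡ 51 (mod 58).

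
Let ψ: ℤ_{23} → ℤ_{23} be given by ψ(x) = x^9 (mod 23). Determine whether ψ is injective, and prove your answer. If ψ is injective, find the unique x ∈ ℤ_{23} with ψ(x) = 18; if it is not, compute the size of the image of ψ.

3

Since 23 is prime, the nonzero elements of ℤ_{23} form a cyclic group of order 22.
As gcd(9, 22) = 1, raising to the 9th power is a bijection on this group: if u^9 ≡ v^9 then (uv^{−1})^9 = 1, and the only element of order dividing gcd(9, 22) = 1 is 1, so u = v.
With ψ(0) = 0 this makes ψ injective on all of ℤ_{23}, hence bijective (finite equal-size domain and codomain). In particular ψ is injective.
Since ψ is injective, we find the preimage of 18. The inverse of x ↦ x^9 on (ℤ_{23})^× is x ↦ x^5, because 9·5 = 45 = 2·22 + 1 ≡ 1 (mod 22) and x^{22} = 1 for x ≠ 0 (Fermat). So ψ⁻¹(18) = 18^5 mod 23.
Repeated squaring mod 23: 18^1 ≡ 18, 18^2 ≡ 18² = 324 ≡ 2, 18^4 ≡ 2² = 4. Since 5 = 4 + 1, 18^5 ≡ 4·18: 4·18 = 72 ≡ 3. So 18^5 ≡ 3 (mod 23).
Hence ψ⁻¹(18) = 3.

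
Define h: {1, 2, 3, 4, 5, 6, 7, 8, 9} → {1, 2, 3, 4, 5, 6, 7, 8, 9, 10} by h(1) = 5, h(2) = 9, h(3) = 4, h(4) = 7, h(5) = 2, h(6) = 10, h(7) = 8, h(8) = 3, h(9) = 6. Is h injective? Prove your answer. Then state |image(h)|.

The values h(1), …, h(9) are 5, 9, 4, 7, 2, 10, 8, 3, 6 — all distinct.
So h(a) = h(b) only when a = b, and h is injective.
The image of h is {2, 3, 4, 5, 6, 7, 8, 9, 10}, which has 9 elements.

9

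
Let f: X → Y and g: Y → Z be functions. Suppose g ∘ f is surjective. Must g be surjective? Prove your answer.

Let c ∈ Z. Since g ∘ f is surjective, some a ∈ X has g(f(a)) = c. Then b = f(a) ∈ Y satisfies g(b) = c. So g is surjective.

surjective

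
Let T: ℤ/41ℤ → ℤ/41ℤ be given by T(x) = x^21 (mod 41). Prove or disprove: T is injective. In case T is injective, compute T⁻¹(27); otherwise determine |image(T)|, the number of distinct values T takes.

14

Since 41 is prime, the nonzero elements of ℤ/41ℤ form a cyclic group of order 40.
As gcd(21, 40) = 1, raising to the 21st power is a bijection on this group: if a^21 ≡ b^21 then (ab^{−1})^21 = 1, and the only element of order dividing gcd(21, 40) = 1 is 1, so a = b.
With T(0) = 0 this makes T injective on all of ℤ/41ℤ, hence bijective (finite equal-size domain and codomain). In particular T is injective.
Since T is injective, we find the preimage of 27. The inverse of x ↦ x^21 on (ℤ/41ℤ)^× is x ↦ x^21, because 21·21 = 441 = 11·40 + 1 ≡ 1 (mod 40) and x^{40} = 1 for x ≠ 0 (Fermat). So T⁻¹(27) = 27^21 mod 41.
Repeated squaring mod 41: 27^1 ≡ 27, 27^2 ≡ 27² = 729 ≡ 32, 27^4 ≡ 32² = 1024 ≡ 40, 27^8 ≡ 40² = 1600 ≡ 1, 27^16 ≡ 1² = 1. Since 21 = 16 + 4 + 1, 27^21 ≡ 1·40·27: 1·40 = 40, then 40·27 = 1080 ≡ 14. So 27^21 ≡ 14 (mod 41).
Hence T⁻¹(27) = 14.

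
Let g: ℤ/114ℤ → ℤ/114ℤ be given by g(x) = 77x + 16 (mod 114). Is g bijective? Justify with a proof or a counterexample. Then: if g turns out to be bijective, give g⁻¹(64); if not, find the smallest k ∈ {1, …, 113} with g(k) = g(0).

48

If g(u) = g(v), then 77u ≡ 77v (mod 114). Because gcd(77, 114) = 1, we may cancel 77 to get u ≡ v (mod 114).
We now compute 77⁻¹ mod 114 explicitly. Euclid's algorithm: 114 = 1·77 + 37, 77 = 2·37 + 3, 37 = 12·3 + 1; back-substituting gives 1 = 77·77 − 52·114, so 77⁻¹ ≡ 77 (mod 114).
Then y ↦ 77(y − 16) is a two-sided inverse to g, so every y ∈ ℤ/114ℤ has a preimage.
Therefore g is bijective.
Since g is bijective, we compute g⁻¹(64): solve 77x + 16 ≡ 64 (mod 114), i.e. 77x ≡ 48 (mod 114).
Multiplying by 77⁻¹ = 77 gives x ≡ 77·48 = 3696 = 32·114 + 48 ≡ 48 (mod 114).
Check: g(48) = 77·48 + 16 = 3712 = 32·114 + 64 ≡ 64 (mod 114).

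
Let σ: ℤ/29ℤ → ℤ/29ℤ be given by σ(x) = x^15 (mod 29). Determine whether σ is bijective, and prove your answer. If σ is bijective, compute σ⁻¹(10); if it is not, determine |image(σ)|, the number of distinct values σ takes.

Since 29 is prime, the nonzero elements of ℤ/29ℤ form a cyclic group of order 28.
As gcd(15, 28) = 1, raising to the 15th power is a bijection on this group: if u^15 ≡ v^15 then (uv^{−1})^15 = 1, and the only element of order dividing gcd(15, 28) = 1 is 1, so u = v.
With σ(0) = 0 this makes σ injective on all of ℤ/29ℤ, hence bijective (finite equal-size domain and codomain). In particular σ is bijective.
Since σ is bijective, we find the preimage of 10. The inverse of x ↦ x^15 on (ℤ/29ℤ)^× is x ↦ x^15, because 15·15 = 225 = 8·28 + 1 ≡ 1 (mod 28) and x^{28} = 1 for x ≠ 0 (Fermat). So σ⁻¹(10) = 10^15 mod 29.
Repeated squaring mod 29: 10^1 ≡ 10, 10^2 ≡ 10² = 100 ≡ 13, 10^4 ≡ 13² = 169 ≡ 24, 10^8 ≡ 24² = 576 ≡ 25. Since 15 = 8 + 4 + 2 + 1, 10^15 ≡ 25·24·13·10: 25·24 = 600 ≡ 20, then 20·13 = 260 ≡ 28, then 28·10 = 280 ≡ 19. So 10^15 ≡ 19 (mod 29).
Hence σ⁻¹(10) = 19.

19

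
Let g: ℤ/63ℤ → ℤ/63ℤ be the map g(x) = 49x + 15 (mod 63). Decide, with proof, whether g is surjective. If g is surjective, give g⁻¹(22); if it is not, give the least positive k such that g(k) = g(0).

9

Since gcd(49, 63) = 7, we have 49x ≡ 0 (mod 7) for all x, so g(x) ≡ 1 (mod 7).
But 0 ≢ 1 (mod 7), so 0 ∈ ℤ/63ℤ has no preimage. Therefore g is not surjective.
Since g is not surjective, we find the least positive k with g(k) = g(0): this means 49k ≡ 0 (mod 63), i.e. 63 ∣ 49k. Since gcd(49, 63) = 7, dividing through by 7 this holds exactly when 9 ∣ 7k, and as gcd(7, 9) = 1, exactly when 9 ∣ k.
The smallest positive such k is 9.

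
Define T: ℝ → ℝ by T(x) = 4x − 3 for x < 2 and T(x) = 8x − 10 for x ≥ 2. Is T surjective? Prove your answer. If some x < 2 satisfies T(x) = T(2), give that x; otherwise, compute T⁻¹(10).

Both pieces are strictly increasing (slopes 4 and 8), so each is injective on its own interval.
The left piece maps (−∞, 2) onto (−∞, 5); the right piece maps [2, ∞) onto [6, ∞).
The union (−∞, 5) ∪ [6, ∞) omits the interval between 5 and 6; in particular 5 has no preimage. So T is not surjective.
Because the two images are disjoint, no x < 2 has T(x) = T(2), so we compute T⁻¹(10): 10 lies in [6, ∞), so solve 8x − 10 = 10: x = (10 + 10)/8 = 5/2.

5/2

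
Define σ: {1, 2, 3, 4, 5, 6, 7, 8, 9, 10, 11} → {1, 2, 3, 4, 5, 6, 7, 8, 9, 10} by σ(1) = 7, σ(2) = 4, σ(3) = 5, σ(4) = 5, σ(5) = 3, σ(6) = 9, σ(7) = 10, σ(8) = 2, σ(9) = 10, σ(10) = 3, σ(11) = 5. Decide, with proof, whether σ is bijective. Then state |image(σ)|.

σ(3) = 5 = σ(4) with 3 ≠ 4, so σ is not injective, hence not bijective.
The image of σ is {2, 3, 4, 5, 7, 9, 10}, which has 7 elements.

7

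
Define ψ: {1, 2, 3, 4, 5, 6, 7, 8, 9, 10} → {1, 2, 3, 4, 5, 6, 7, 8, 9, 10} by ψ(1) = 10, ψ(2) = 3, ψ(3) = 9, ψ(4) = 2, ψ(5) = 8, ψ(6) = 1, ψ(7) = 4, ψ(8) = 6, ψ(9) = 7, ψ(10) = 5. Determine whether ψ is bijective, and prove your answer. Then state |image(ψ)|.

The values 10, 3, 9, 2, 8, 1, 4, 6, 7, 5 are a permutation of {1, 2, 3, 4, 5, 6, 7, 8, 9, 10}: each element appears exactly once.
So ψ is injective and surjective, hence bijective.
The image of ψ is {1, 2, 3, 4, 5, 6, 7, 8, 9, 10}, which has 10 elements.

10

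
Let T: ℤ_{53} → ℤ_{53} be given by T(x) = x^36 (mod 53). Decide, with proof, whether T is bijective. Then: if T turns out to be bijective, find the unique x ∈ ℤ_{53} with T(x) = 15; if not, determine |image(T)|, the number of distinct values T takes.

T(2): Repeated squaring mod 53: 2^1 ≡ 2, 2^2 ≡ 2² = 4, 2^4 ≡ 4² = 16, 2^8 ≡ 16² = 256 ≡ 44, 2^16 ≡ 44² = 1936 ≡ 28, 2^32 ≡ 28² = 784 ≡ 42. Since 36 = 32 + 4, 2^36 ≡ 42·16: 42·16 = 672 ≡ 36. So 2^36 ≡ 36 (mod 53).
T(7): Repeated squaring mod 53: 7^1 ≡ 7, 7^2 ≡ 7² = 49, 7^4 ≡ 49² = 2401 ≡ 16, 7^8 ≡ 16² = 256 ≡ 44, 7^16 ≡ 44² = 1936 ≡ 28, 7^32 ≡ 28² = 784 ≡ 42. Since 36 = 32 + 4, 7^36 ≡ 42·16: 42·16 = 672 ≡ 36. So 7^36 ≡ 36 (mod 53).
So T(2) = T(7) = 36 while 2 ≠ 7, thus T is not injective, hence not bijective.
Since T is not bijective, we determine |image(T)|. Computing x^36 mod 53 for each x (by repeated squaring, reducing mod 53 at every step), the values T(0), T(1), …, T(52) are: 0, 1, 36, 46, 24, 49, 13, 36, 16, 49, 15, 44, 44, 42, 24, 28, 46, 10, 15, 42, 10, 13, 47, 1, 47, 16, 28, 28, 16, 47, 1, 47, 13, 10, 42, 15, 10, 46, 28, 24, 42, 44, 44, 15, 49, 16, 36, 13, 49, 24, 46, 36, 1.
The distinct values are {0, 1, 10, 13, 15, 16, 24, 28, 36, 42, 44, 46, 47, 49}; there are 14 of them.

14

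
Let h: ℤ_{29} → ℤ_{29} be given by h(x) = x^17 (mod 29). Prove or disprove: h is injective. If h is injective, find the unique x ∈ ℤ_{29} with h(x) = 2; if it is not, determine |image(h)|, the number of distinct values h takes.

3

Since 29 is prime, the nonzero elements of ℤ_{29} form a cyclic group of order 28.
As gcd(17, 28) = 1, raising to the 17th power is a bijection on this group: if u^17 ≡ v^17 then (uv^{−1})^17 = 1, and the only element of order dividing gcd(17, 28) = 1 is 1, so u = v.
With h(0) = 0 this makes h injective on all of ℤ_{29}, hence bijective (finite equal-size domain and codomain). In particular h is injective.
Since h is injective, we find the preimage of 2. The inverse of x ↦ x^17 on (ℤ_{29})^× is x ↦ x^5, because 17·5 = 85 = 3·28 + 1 ≡ 1 (mod 28) and x^{28} = 1 for x ≠ 0 (Fermat). So h⁻¹(2) = 2^5 mod 29.
Repeated squaring mod 29: 2^1 ≡ 2, 2^2 ≡ 2² = 4, 2^4 ≡ 4² = 16. Since 5 = 4 + 1, 2^5 ≡ 16·2: 16·2 = 32 ≡ 3. So 2^5 ≡ 3 (mod 29).
Hence h⁻¹(2) = 3.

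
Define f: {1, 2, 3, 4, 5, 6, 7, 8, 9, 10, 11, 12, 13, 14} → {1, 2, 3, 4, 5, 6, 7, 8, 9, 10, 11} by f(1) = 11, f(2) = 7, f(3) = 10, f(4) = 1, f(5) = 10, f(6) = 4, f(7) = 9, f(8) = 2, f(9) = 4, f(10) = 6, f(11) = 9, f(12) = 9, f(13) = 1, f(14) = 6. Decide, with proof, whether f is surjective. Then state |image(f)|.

8

No element maps to 3, so f is not surjective.
The image of f is {1, 2, 4, 6, 7, 9, 10, 11}, which has 8 elements.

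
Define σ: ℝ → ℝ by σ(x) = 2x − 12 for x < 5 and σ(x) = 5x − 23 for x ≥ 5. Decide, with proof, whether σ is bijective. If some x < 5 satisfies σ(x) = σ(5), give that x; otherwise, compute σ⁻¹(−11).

Both pieces are strictly increasing (slopes 2 and 5), so each is injective on its own interval.
The left piece maps (−∞, 5) onto (−∞, −2); the right piece maps [5, ∞) onto [2, ∞).
The images leave a gap (−2 has no preimage), so σ is not surjective, hence not bijective.
Because the two images are disjoint, no x < 5 has σ(x) = σ(5), so we compute σ⁻¹(−11): −11 lies in (−∞, −2), so solve 2x − 12 = −11: x = (−11 + 12)/2 = 1/2.

1/2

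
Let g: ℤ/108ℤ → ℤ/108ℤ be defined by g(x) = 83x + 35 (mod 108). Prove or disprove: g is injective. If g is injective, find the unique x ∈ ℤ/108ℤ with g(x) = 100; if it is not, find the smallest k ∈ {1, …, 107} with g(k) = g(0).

By definition, g is injective when g(u) = g(v) forces u = v.
If g(u) = g(v), then 83u ≡ 83v (mod 108). Because gcd(83, 108) = 1, we may cancel 83 to get u ≡ v (mod 108).
Hence g is injective.
We now compute 83⁻¹ mod 108 explicitly. Euclid's algorithm: 108 = 1·83 + 25, 83 = 3·25 + 8, 25 = 3·8 + 1; back-substituting gives 1 = 95·83 − 73·108, so 83⁻¹ ≡ 95 (mod 108).
Since g is injective, we compute g⁻¹(100): solve 83x + 35 ≡ 100 (mod 108), i.e. 83x ≡ 65 (mod 108).
Multiplying by 83⁻¹ = 95 gives x ≡ 95·65 = 6175 = 57·108 + 19 ≡ 19 (mod 108).
Check: g(19) = 83·19 + 35 = 1612 = 14·108 + 100 ≡ 100 (mod 108).

19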